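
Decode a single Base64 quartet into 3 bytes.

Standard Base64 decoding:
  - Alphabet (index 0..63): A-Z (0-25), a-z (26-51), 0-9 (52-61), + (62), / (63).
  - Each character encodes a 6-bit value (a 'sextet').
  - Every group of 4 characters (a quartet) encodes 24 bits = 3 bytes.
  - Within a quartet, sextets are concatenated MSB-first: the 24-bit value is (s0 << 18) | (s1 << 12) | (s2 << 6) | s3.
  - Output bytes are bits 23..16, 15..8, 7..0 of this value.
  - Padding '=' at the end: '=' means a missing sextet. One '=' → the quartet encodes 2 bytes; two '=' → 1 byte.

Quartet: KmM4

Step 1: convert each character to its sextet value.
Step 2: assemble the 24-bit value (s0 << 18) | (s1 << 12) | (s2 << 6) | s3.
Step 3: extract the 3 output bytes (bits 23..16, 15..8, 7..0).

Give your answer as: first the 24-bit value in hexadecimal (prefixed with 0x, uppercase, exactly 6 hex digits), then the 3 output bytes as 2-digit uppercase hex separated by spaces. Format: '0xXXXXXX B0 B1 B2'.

Sextets: K=10, m=38, M=12, 4=56
24-bit: (10<<18) | (38<<12) | (12<<6) | 56
      = 0x280000 | 0x026000 | 0x000300 | 0x000038
      = 0x2A6338
Bytes: (v>>16)&0xFF=2A, (v>>8)&0xFF=63, v&0xFF=38

Answer: 0x2A6338 2A 63 38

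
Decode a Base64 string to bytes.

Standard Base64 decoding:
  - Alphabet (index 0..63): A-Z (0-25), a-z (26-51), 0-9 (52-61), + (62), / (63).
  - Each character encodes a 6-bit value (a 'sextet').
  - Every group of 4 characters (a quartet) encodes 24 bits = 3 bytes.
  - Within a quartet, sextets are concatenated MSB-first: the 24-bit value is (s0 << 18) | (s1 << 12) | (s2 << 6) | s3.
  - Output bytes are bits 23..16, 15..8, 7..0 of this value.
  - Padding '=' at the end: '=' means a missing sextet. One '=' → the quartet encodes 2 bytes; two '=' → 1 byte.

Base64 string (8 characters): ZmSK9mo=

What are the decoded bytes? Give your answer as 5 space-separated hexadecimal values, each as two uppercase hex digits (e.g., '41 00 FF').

After char 0 ('Z'=25): chars_in_quartet=1 acc=0x19 bytes_emitted=0
After char 1 ('m'=38): chars_in_quartet=2 acc=0x666 bytes_emitted=0
After char 2 ('S'=18): chars_in_quartet=3 acc=0x19992 bytes_emitted=0
After char 3 ('K'=10): chars_in_quartet=4 acc=0x66648A -> emit 66 64 8A, reset; bytes_emitted=3
After char 4 ('9'=61): chars_in_quartet=1 acc=0x3D bytes_emitted=3
After char 5 ('m'=38): chars_in_quartet=2 acc=0xF66 bytes_emitted=3
After char 6 ('o'=40): chars_in_quartet=3 acc=0x3D9A8 bytes_emitted=3
Padding '=': partial quartet acc=0x3D9A8 -> emit F6 6A; bytes_emitted=5

Answer: 66 64 8A F6 6A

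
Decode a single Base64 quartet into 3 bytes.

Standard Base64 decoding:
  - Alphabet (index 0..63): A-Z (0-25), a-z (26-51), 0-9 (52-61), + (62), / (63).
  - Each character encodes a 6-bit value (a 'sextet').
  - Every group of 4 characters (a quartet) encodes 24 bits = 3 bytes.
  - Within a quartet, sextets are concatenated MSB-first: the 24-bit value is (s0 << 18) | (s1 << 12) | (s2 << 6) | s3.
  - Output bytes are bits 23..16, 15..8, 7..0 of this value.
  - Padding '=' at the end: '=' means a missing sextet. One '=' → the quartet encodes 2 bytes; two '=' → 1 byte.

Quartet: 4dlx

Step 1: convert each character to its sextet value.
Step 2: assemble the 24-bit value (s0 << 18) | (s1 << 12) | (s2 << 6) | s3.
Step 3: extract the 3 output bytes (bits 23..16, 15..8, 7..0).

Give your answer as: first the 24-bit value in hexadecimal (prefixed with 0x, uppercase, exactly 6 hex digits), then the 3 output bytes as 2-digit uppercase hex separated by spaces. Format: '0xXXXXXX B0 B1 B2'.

Answer: 0xE1D971 E1 D9 71

Derivation:
Sextets: 4=56, d=29, l=37, x=49
24-bit: (56<<18) | (29<<12) | (37<<6) | 49
      = 0xE00000 | 0x01D000 | 0x000940 | 0x000031
      = 0xE1D971
Bytes: (v>>16)&0xFF=E1, (v>>8)&0xFF=D9, v&0xFF=71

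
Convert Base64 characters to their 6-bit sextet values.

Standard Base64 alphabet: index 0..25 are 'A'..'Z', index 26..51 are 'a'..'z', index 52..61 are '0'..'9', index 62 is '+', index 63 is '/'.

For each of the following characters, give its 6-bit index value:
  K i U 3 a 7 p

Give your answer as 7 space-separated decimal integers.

Answer: 10 34 20 55 26 59 41

Derivation:
'K': A..Z range, ord('K') − ord('A') = 10
'i': a..z range, 26 + ord('i') − ord('a') = 34
'U': A..Z range, ord('U') − ord('A') = 20
'3': 0..9 range, 52 + ord('3') − ord('0') = 55
'a': a..z range, 26 + ord('a') − ord('a') = 26
'7': 0..9 range, 52 + ord('7') − ord('0') = 59
'p': a..z range, 26 + ord('p') − ord('a') = 41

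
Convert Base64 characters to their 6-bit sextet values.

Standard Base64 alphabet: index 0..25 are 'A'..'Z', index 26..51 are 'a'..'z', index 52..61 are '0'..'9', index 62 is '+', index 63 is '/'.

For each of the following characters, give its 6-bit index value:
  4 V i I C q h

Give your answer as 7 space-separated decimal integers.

'4': 0..9 range, 52 + ord('4') − ord('0') = 56
'V': A..Z range, ord('V') − ord('A') = 21
'i': a..z range, 26 + ord('i') − ord('a') = 34
'I': A..Z range, ord('I') − ord('A') = 8
'C': A..Z range, ord('C') − ord('A') = 2
'q': a..z range, 26 + ord('q') − ord('a') = 42
'h': a..z range, 26 + ord('h') − ord('a') = 33

Answer: 56 21 34 8 2 42 33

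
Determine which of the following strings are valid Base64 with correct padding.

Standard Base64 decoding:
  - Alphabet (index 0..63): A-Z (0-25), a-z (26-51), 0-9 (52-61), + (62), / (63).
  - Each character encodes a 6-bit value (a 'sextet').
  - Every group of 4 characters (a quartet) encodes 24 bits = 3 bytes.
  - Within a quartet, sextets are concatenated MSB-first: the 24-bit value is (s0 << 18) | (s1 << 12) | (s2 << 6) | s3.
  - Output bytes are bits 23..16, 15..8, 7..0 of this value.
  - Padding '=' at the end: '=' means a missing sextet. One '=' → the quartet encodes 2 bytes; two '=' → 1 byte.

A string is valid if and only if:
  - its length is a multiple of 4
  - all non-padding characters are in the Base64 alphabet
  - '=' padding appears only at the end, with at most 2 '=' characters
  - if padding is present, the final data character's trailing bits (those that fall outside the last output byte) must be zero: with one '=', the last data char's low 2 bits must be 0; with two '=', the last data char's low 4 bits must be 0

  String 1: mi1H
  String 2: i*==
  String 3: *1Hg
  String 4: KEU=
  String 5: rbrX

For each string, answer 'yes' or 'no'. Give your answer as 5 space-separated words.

Answer: yes no no yes yes

Derivation:
String 1: 'mi1H' → valid
String 2: 'i*==' → invalid (bad char(s): ['*'])
String 3: '*1Hg' → invalid (bad char(s): ['*'])
String 4: 'KEU=' → valid
String 5: 'rbrX' → valid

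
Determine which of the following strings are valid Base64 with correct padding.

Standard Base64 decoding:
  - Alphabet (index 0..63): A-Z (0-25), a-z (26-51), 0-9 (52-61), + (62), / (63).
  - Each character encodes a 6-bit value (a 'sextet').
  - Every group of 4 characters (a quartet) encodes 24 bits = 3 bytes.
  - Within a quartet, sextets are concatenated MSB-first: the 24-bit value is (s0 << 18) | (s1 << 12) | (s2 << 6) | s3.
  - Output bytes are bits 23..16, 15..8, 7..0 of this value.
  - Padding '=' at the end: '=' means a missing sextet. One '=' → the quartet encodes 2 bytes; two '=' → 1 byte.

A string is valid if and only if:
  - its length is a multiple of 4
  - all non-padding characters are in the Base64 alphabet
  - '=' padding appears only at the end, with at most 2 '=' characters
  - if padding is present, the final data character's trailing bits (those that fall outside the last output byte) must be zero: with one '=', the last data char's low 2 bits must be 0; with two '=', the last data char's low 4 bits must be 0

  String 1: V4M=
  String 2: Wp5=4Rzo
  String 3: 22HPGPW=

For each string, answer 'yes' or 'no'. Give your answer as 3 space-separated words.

Answer: yes no no

Derivation:
String 1: 'V4M=' → valid
String 2: 'Wp5=4Rzo' → invalid (bad char(s): ['=']; '=' in middle)
String 3: '22HPGPW=' → invalid (bad trailing bits)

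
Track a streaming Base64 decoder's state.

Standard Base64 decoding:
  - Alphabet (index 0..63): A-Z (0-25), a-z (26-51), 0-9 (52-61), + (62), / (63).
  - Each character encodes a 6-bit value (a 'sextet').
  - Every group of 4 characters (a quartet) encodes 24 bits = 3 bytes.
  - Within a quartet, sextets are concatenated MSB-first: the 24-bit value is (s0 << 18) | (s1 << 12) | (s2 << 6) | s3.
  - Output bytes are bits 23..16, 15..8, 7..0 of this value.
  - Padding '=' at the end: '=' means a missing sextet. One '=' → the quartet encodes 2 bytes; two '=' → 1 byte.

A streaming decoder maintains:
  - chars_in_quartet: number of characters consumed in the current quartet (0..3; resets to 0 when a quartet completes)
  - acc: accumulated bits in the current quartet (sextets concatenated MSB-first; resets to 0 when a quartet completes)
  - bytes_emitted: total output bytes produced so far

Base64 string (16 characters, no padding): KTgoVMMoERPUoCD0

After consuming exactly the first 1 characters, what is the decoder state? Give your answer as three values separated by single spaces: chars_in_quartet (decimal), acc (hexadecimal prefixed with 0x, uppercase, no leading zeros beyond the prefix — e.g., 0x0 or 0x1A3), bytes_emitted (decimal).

After char 0 ('K'=10): chars_in_quartet=1 acc=0xA bytes_emitted=0

Answer: 1 0xA 0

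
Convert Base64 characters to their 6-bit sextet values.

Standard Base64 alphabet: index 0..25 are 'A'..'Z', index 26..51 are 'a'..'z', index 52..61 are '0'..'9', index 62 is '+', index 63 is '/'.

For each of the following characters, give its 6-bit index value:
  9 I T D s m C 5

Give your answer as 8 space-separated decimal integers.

Answer: 61 8 19 3 44 38 2 57

Derivation:
'9': 0..9 range, 52 + ord('9') − ord('0') = 61
'I': A..Z range, ord('I') − ord('A') = 8
'T': A..Z range, ord('T') − ord('A') = 19
'D': A..Z range, ord('D') − ord('A') = 3
's': a..z range, 26 + ord('s') − ord('a') = 44
'm': a..z range, 26 + ord('m') − ord('a') = 38
'C': A..Z range, ord('C') − ord('A') = 2
'5': 0..9 range, 52 + ord('5') − ord('0') = 57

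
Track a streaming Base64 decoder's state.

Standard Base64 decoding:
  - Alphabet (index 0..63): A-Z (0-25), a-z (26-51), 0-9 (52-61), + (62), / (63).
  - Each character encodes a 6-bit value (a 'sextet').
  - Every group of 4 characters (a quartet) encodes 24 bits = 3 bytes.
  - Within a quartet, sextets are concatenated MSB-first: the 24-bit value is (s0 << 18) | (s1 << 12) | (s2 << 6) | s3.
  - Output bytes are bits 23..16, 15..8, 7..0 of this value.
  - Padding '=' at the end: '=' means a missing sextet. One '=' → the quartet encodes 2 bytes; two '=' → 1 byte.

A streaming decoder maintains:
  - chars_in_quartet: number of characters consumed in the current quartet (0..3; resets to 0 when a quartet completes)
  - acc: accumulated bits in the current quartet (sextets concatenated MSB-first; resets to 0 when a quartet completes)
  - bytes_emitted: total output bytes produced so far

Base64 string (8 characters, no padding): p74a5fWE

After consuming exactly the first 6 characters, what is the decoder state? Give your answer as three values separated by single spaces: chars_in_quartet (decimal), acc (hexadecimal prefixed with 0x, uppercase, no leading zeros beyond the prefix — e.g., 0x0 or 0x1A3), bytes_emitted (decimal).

After char 0 ('p'=41): chars_in_quartet=1 acc=0x29 bytes_emitted=0
After char 1 ('7'=59): chars_in_quartet=2 acc=0xA7B bytes_emitted=0
After char 2 ('4'=56): chars_in_quartet=3 acc=0x29EF8 bytes_emitted=0
After char 3 ('a'=26): chars_in_quartet=4 acc=0xA7BE1A -> emit A7 BE 1A, reset; bytes_emitted=3
After char 4 ('5'=57): chars_in_quartet=1 acc=0x39 bytes_emitted=3
After char 5 ('f'=31): chars_in_quartet=2 acc=0xE5F bytes_emitted=3

Answer: 2 0xE5F 3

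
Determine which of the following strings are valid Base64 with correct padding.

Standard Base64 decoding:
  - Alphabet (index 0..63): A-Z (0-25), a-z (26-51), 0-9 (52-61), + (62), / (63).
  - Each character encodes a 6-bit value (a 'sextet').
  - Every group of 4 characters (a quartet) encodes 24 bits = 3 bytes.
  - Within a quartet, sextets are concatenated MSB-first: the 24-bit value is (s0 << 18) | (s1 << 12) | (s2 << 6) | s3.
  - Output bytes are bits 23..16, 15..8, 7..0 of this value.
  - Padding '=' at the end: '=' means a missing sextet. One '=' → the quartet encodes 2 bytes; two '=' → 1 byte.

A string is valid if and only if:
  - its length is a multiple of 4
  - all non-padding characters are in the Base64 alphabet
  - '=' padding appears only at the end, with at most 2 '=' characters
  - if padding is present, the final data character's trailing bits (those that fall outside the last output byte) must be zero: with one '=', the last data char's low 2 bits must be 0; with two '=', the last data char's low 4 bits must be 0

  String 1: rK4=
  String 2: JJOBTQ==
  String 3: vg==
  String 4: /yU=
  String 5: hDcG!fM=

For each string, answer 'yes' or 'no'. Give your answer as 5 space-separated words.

String 1: 'rK4=' → valid
String 2: 'JJOBTQ==' → valid
String 3: 'vg==' → valid
String 4: '/yU=' → valid
String 5: 'hDcG!fM=' → invalid (bad char(s): ['!'])

Answer: yes yes yes yes no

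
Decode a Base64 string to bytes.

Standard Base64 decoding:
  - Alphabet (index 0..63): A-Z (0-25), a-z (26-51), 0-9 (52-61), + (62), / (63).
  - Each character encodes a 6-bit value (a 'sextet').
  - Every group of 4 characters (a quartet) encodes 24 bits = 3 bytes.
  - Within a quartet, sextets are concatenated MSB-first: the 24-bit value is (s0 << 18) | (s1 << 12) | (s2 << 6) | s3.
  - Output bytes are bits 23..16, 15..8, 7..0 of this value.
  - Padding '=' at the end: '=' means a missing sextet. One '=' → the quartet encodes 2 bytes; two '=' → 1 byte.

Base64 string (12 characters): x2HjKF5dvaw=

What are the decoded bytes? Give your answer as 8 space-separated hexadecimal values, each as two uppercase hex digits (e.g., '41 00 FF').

After char 0 ('x'=49): chars_in_quartet=1 acc=0x31 bytes_emitted=0
After char 1 ('2'=54): chars_in_quartet=2 acc=0xC76 bytes_emitted=0
After char 2 ('H'=7): chars_in_quartet=3 acc=0x31D87 bytes_emitted=0
After char 3 ('j'=35): chars_in_quartet=4 acc=0xC761E3 -> emit C7 61 E3, reset; bytes_emitted=3
After char 4 ('K'=10): chars_in_quartet=1 acc=0xA bytes_emitted=3
After char 5 ('F'=5): chars_in_quartet=2 acc=0x285 bytes_emitted=3
After char 6 ('5'=57): chars_in_quartet=3 acc=0xA179 bytes_emitted=3
After char 7 ('d'=29): chars_in_quartet=4 acc=0x285E5D -> emit 28 5E 5D, reset; bytes_emitted=6
After char 8 ('v'=47): chars_in_quartet=1 acc=0x2F bytes_emitted=6
After char 9 ('a'=26): chars_in_quartet=2 acc=0xBDA bytes_emitted=6
After char 10 ('w'=48): chars_in_quartet=3 acc=0x2F6B0 bytes_emitted=6
Padding '=': partial quartet acc=0x2F6B0 -> emit BD AC; bytes_emitted=8

Answer: C7 61 E3 28 5E 5D BD AC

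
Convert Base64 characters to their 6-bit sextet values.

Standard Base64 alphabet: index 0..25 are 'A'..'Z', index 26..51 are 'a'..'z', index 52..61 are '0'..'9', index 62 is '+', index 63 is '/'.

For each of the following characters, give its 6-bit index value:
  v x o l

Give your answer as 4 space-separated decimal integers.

'v': a..z range, 26 + ord('v') − ord('a') = 47
'x': a..z range, 26 + ord('x') − ord('a') = 49
'o': a..z range, 26 + ord('o') − ord('a') = 40
'l': a..z range, 26 + ord('l') − ord('a') = 37

Answer: 47 49 40 37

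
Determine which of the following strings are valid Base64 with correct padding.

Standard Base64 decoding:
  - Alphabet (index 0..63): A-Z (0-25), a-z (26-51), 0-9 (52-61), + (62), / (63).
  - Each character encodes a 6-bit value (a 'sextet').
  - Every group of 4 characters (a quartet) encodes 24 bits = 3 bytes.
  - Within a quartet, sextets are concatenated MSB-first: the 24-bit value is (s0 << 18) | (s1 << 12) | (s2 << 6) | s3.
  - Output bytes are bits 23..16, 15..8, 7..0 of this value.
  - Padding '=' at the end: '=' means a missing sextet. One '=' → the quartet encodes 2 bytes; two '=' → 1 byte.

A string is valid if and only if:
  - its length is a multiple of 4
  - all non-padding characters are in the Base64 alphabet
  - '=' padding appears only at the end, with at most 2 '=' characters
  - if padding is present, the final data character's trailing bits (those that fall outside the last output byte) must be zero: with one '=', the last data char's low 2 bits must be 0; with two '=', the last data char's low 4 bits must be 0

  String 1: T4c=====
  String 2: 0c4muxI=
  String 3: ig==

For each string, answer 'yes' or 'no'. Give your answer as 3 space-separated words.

Answer: no yes yes

Derivation:
String 1: 'T4c=====' → invalid (5 pad chars (max 2))
String 2: '0c4muxI=' → valid
String 3: 'ig==' → valid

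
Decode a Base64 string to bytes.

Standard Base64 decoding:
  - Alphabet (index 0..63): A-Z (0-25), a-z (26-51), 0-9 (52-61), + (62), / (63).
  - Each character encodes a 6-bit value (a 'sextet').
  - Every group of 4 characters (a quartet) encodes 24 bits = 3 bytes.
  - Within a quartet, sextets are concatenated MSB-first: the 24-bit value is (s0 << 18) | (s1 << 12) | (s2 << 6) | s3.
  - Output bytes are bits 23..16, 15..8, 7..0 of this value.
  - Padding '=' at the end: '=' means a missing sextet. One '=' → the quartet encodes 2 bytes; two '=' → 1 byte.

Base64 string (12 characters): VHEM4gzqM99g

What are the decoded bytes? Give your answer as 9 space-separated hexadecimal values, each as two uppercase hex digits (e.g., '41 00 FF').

Answer: 54 71 0C E2 0C EA 33 DF 60

Derivation:
After char 0 ('V'=21): chars_in_quartet=1 acc=0x15 bytes_emitted=0
After char 1 ('H'=7): chars_in_quartet=2 acc=0x547 bytes_emitted=0
After char 2 ('E'=4): chars_in_quartet=3 acc=0x151C4 bytes_emitted=0
After char 3 ('M'=12): chars_in_quartet=4 acc=0x54710C -> emit 54 71 0C, reset; bytes_emitted=3
After char 4 ('4'=56): chars_in_quartet=1 acc=0x38 bytes_emitted=3
After char 5 ('g'=32): chars_in_quartet=2 acc=0xE20 bytes_emitted=3
After char 6 ('z'=51): chars_in_quartet=3 acc=0x38833 bytes_emitted=3
After char 7 ('q'=42): chars_in_quartet=4 acc=0xE20CEA -> emit E2 0C EA, reset; bytes_emitted=6
After char 8 ('M'=12): chars_in_quartet=1 acc=0xC bytes_emitted=6
After char 9 ('9'=61): chars_in_quartet=2 acc=0x33D bytes_emitted=6
After char 10 ('9'=61): chars_in_quartet=3 acc=0xCF7D bytes_emitted=6
After char 11 ('g'=32): chars_in_quartet=4 acc=0x33DF60 -> emit 33 DF 60, reset; bytes_emitted=9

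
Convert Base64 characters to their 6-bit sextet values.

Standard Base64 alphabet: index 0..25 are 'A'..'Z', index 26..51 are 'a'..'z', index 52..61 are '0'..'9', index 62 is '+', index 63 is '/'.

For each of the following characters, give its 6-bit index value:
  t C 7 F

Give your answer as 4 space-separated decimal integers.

Answer: 45 2 59 5

Derivation:
't': a..z range, 26 + ord('t') − ord('a') = 45
'C': A..Z range, ord('C') − ord('A') = 2
'7': 0..9 range, 52 + ord('7') − ord('0') = 59
'F': A..Z range, ord('F') − ord('A') = 5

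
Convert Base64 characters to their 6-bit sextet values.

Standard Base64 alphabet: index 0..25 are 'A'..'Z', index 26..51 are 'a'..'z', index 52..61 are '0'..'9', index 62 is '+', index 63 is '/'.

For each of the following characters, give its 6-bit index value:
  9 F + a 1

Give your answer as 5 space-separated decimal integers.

Answer: 61 5 62 26 53

Derivation:
'9': 0..9 range, 52 + ord('9') − ord('0') = 61
'F': A..Z range, ord('F') − ord('A') = 5
'+': index 62
'a': a..z range, 26 + ord('a') − ord('a') = 26
'1': 0..9 range, 52 + ord('1') − ord('0') = 53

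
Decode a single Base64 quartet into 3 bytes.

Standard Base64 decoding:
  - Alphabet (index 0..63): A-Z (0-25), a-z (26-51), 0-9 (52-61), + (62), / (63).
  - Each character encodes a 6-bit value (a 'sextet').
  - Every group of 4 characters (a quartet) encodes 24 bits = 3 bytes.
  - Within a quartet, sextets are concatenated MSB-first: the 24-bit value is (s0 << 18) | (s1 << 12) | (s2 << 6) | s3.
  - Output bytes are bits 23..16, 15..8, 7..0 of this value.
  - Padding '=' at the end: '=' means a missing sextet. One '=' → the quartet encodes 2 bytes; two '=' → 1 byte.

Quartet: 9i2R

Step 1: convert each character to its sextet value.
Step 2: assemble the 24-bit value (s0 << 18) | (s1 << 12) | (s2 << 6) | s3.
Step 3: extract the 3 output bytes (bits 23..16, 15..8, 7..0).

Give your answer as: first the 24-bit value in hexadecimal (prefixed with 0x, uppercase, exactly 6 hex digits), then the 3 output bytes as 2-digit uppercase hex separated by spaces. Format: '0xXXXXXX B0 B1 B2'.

Sextets: 9=61, i=34, 2=54, R=17
24-bit: (61<<18) | (34<<12) | (54<<6) | 17
      = 0xF40000 | 0x022000 | 0x000D80 | 0x000011
      = 0xF62D91
Bytes: (v>>16)&0xFF=F6, (v>>8)&0xFF=2D, v&0xFF=91

Answer: 0xF62D91 F6 2D 91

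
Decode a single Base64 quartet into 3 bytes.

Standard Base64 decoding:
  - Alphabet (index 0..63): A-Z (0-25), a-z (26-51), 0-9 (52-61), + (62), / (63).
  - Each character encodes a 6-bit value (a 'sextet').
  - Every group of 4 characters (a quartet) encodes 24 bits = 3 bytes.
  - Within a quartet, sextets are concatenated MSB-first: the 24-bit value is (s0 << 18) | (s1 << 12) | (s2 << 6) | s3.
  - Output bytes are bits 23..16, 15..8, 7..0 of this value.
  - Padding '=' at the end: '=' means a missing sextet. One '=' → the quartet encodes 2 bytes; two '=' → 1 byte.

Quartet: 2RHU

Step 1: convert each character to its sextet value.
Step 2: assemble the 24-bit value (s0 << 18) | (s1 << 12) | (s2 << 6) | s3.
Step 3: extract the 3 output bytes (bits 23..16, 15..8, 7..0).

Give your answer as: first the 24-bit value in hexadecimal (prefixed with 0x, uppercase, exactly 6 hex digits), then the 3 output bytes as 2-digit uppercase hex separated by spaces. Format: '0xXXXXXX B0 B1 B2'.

Sextets: 2=54, R=17, H=7, U=20
24-bit: (54<<18) | (17<<12) | (7<<6) | 20
      = 0xD80000 | 0x011000 | 0x0001C0 | 0x000014
      = 0xD911D4
Bytes: (v>>16)&0xFF=D9, (v>>8)&0xFF=11, v&0xFF=D4

Answer: 0xD911D4 D9 11 D4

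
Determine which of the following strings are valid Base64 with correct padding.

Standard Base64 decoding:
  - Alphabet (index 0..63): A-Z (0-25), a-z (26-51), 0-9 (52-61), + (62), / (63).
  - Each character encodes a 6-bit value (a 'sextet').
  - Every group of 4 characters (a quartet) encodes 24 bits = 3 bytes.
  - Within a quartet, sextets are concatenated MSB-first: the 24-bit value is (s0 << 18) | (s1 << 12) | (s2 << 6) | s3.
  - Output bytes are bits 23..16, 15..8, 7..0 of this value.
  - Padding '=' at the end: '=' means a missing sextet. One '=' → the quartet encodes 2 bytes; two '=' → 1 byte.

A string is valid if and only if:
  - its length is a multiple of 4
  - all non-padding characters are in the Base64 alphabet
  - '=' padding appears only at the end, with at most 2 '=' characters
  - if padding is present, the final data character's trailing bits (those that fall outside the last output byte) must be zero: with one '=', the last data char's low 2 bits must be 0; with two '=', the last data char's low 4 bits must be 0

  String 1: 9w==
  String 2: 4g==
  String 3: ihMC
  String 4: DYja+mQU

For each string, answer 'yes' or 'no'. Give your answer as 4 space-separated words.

String 1: '9w==' → valid
String 2: '4g==' → valid
String 3: 'ihMC' → valid
String 4: 'DYja+mQU' → valid

Answer: yes yes yes yes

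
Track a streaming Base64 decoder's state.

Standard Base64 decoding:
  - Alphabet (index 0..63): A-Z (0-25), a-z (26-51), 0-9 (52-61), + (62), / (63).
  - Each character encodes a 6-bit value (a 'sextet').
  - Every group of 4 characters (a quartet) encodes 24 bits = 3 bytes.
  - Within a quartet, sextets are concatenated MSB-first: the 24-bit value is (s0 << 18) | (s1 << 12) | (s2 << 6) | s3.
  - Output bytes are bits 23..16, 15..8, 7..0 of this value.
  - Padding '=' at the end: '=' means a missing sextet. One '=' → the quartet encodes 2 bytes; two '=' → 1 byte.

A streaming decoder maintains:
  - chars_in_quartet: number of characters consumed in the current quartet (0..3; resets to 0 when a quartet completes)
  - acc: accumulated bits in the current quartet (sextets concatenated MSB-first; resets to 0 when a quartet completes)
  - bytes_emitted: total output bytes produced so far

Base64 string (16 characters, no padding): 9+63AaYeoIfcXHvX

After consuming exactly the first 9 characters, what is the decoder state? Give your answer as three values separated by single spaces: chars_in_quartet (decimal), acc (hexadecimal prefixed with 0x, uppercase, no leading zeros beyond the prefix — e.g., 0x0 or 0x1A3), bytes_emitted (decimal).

After char 0 ('9'=61): chars_in_quartet=1 acc=0x3D bytes_emitted=0
After char 1 ('+'=62): chars_in_quartet=2 acc=0xF7E bytes_emitted=0
After char 2 ('6'=58): chars_in_quartet=3 acc=0x3DFBA bytes_emitted=0
After char 3 ('3'=55): chars_in_quartet=4 acc=0xF7EEB7 -> emit F7 EE B7, reset; bytes_emitted=3
After char 4 ('A'=0): chars_in_quartet=1 acc=0x0 bytes_emitted=3
After char 5 ('a'=26): chars_in_quartet=2 acc=0x1A bytes_emitted=3
After char 6 ('Y'=24): chars_in_quartet=3 acc=0x698 bytes_emitted=3
After char 7 ('e'=30): chars_in_quartet=4 acc=0x1A61E -> emit 01 A6 1E, reset; bytes_emitted=6
After char 8 ('o'=40): chars_in_quartet=1 acc=0x28 bytes_emitted=6

Answer: 1 0x28 6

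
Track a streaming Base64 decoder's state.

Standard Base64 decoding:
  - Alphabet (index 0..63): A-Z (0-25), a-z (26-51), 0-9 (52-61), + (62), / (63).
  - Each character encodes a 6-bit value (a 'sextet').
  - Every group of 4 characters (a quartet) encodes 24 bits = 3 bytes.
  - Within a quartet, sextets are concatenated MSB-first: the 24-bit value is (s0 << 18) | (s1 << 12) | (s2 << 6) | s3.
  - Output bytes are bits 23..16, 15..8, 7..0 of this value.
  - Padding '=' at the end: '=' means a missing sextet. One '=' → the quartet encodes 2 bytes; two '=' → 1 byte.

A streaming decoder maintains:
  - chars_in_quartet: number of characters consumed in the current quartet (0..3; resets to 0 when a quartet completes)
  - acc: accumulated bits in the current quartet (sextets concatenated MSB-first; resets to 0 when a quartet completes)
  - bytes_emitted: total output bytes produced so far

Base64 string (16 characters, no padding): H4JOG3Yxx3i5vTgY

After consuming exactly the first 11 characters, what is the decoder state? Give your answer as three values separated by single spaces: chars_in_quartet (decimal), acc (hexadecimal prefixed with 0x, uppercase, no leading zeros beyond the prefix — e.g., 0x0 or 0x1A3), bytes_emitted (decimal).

Answer: 3 0x31DE2 6

Derivation:
After char 0 ('H'=7): chars_in_quartet=1 acc=0x7 bytes_emitted=0
After char 1 ('4'=56): chars_in_quartet=2 acc=0x1F8 bytes_emitted=0
After char 2 ('J'=9): chars_in_quartet=3 acc=0x7E09 bytes_emitted=0
After char 3 ('O'=14): chars_in_quartet=4 acc=0x1F824E -> emit 1F 82 4E, reset; bytes_emitted=3
After char 4 ('G'=6): chars_in_quartet=1 acc=0x6 bytes_emitted=3
After char 5 ('3'=55): chars_in_quartet=2 acc=0x1B7 bytes_emitted=3
After char 6 ('Y'=24): chars_in_quartet=3 acc=0x6DD8 bytes_emitted=3
After char 7 ('x'=49): chars_in_quartet=4 acc=0x1B7631 -> emit 1B 76 31, reset; bytes_emitted=6
After char 8 ('x'=49): chars_in_quartet=1 acc=0x31 bytes_emitted=6
After char 9 ('3'=55): chars_in_quartet=2 acc=0xC77 bytes_emitted=6
After char 10 ('i'=34): chars_in_quartet=3 acc=0x31DE2 bytes_emitted=6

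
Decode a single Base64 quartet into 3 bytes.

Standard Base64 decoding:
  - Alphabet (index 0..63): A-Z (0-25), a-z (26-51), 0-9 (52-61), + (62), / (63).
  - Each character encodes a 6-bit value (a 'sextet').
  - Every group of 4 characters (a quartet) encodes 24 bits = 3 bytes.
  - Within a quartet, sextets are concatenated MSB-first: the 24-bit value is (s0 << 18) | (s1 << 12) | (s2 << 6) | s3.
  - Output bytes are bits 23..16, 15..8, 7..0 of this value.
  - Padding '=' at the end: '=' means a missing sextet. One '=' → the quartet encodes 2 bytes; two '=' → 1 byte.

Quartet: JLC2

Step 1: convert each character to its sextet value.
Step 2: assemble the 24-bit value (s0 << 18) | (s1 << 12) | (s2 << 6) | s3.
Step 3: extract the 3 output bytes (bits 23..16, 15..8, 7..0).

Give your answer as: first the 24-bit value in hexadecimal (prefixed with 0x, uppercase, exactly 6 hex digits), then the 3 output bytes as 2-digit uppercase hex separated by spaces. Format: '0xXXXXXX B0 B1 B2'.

Answer: 0x24B0B6 24 B0 B6

Derivation:
Sextets: J=9, L=11, C=2, 2=54
24-bit: (9<<18) | (11<<12) | (2<<6) | 54
      = 0x240000 | 0x00B000 | 0x000080 | 0x000036
      = 0x24B0B6
Bytes: (v>>16)&0xFF=24, (v>>8)&0xFF=B0, v&0xFF=B6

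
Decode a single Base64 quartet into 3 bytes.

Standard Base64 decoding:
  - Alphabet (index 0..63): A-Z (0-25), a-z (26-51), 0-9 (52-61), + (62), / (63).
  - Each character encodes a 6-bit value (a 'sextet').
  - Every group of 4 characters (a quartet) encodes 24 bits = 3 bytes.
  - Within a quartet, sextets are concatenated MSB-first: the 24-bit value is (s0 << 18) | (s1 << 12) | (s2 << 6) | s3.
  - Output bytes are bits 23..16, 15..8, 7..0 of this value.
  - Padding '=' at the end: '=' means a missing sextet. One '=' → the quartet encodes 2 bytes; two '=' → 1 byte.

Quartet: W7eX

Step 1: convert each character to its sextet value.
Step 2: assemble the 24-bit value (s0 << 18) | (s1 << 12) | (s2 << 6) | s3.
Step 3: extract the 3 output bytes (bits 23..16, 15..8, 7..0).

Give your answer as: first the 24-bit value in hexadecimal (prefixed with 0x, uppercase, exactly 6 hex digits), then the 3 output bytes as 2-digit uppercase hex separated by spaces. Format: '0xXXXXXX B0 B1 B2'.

Answer: 0x5BB797 5B B7 97

Derivation:
Sextets: W=22, 7=59, e=30, X=23
24-bit: (22<<18) | (59<<12) | (30<<6) | 23
      = 0x580000 | 0x03B000 | 0x000780 | 0x000017
      = 0x5BB797
Bytes: (v>>16)&0xFF=5B, (v>>8)&0xFF=B7, v&0xFF=97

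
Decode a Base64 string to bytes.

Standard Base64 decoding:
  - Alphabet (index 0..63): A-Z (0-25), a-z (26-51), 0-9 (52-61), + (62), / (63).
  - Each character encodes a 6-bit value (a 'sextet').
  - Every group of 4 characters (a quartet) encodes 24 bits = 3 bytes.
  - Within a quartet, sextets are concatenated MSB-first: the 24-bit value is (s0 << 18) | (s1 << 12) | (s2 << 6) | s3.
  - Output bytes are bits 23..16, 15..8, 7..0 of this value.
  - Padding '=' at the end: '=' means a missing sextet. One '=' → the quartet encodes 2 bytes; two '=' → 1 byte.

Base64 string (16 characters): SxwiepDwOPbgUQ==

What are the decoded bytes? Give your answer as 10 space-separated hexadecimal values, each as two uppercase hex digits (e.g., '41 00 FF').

Answer: 4B 1C 22 7A 90 F0 38 F6 E0 51

Derivation:
After char 0 ('S'=18): chars_in_quartet=1 acc=0x12 bytes_emitted=0
After char 1 ('x'=49): chars_in_quartet=2 acc=0x4B1 bytes_emitted=0
After char 2 ('w'=48): chars_in_quartet=3 acc=0x12C70 bytes_emitted=0
After char 3 ('i'=34): chars_in_quartet=4 acc=0x4B1C22 -> emit 4B 1C 22, reset; bytes_emitted=3
After char 4 ('e'=30): chars_in_quartet=1 acc=0x1E bytes_emitted=3
After char 5 ('p'=41): chars_in_quartet=2 acc=0x7A9 bytes_emitted=3
After char 6 ('D'=3): chars_in_quartet=3 acc=0x1EA43 bytes_emitted=3
After char 7 ('w'=48): chars_in_quartet=4 acc=0x7A90F0 -> emit 7A 90 F0, reset; bytes_emitted=6
After char 8 ('O'=14): chars_in_quartet=1 acc=0xE bytes_emitted=6
After char 9 ('P'=15): chars_in_quartet=2 acc=0x38F bytes_emitted=6
After char 10 ('b'=27): chars_in_quartet=3 acc=0xE3DB bytes_emitted=6
After char 11 ('g'=32): chars_in_quartet=4 acc=0x38F6E0 -> emit 38 F6 E0, reset; bytes_emitted=9
After char 12 ('U'=20): chars_in_quartet=1 acc=0x14 bytes_emitted=9
After char 13 ('Q'=16): chars_in_quartet=2 acc=0x510 bytes_emitted=9
Padding '==': partial quartet acc=0x510 -> emit 51; bytes_emitted=10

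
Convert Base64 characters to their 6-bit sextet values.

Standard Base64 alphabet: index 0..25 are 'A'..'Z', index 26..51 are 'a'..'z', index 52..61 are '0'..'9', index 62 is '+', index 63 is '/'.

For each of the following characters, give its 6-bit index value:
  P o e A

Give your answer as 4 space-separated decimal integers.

'P': A..Z range, ord('P') − ord('A') = 15
'o': a..z range, 26 + ord('o') − ord('a') = 40
'e': a..z range, 26 + ord('e') − ord('a') = 30
'A': A..Z range, ord('A') − ord('A') = 0

Answer: 15 40 30 0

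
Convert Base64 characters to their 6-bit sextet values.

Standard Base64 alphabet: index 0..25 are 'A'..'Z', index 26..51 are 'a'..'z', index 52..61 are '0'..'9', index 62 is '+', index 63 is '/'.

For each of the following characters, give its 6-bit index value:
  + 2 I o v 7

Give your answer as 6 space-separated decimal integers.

Answer: 62 54 8 40 47 59

Derivation:
'+': index 62
'2': 0..9 range, 52 + ord('2') − ord('0') = 54
'I': A..Z range, ord('I') − ord('A') = 8
'o': a..z range, 26 + ord('o') − ord('a') = 40
'v': a..z range, 26 + ord('v') − ord('a') = 47
'7': 0..9 range, 52 + ord('7') − ord('0') = 59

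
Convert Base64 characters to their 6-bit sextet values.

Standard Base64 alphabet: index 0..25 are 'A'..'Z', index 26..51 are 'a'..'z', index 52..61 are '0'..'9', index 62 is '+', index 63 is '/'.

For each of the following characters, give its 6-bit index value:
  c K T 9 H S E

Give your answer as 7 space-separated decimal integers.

'c': a..z range, 26 + ord('c') − ord('a') = 28
'K': A..Z range, ord('K') − ord('A') = 10
'T': A..Z range, ord('T') − ord('A') = 19
'9': 0..9 range, 52 + ord('9') − ord('0') = 61
'H': A..Z range, ord('H') − ord('A') = 7
'S': A..Z range, ord('S') − ord('A') = 18
'E': A..Z range, ord('E') − ord('A') = 4

Answer: 28 10 19 61 7 18 4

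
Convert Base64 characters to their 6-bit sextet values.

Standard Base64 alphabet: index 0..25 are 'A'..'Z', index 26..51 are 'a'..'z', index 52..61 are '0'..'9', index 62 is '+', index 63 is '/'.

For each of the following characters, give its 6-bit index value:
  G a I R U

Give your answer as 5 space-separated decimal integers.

'G': A..Z range, ord('G') − ord('A') = 6
'a': a..z range, 26 + ord('a') − ord('a') = 26
'I': A..Z range, ord('I') − ord('A') = 8
'R': A..Z range, ord('R') − ord('A') = 17
'U': A..Z range, ord('U') − ord('A') = 20

Answer: 6 26 8 17 20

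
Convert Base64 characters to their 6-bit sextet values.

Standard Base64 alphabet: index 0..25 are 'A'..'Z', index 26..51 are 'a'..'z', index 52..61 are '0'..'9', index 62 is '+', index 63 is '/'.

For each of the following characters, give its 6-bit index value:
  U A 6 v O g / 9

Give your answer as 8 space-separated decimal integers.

'U': A..Z range, ord('U') − ord('A') = 20
'A': A..Z range, ord('A') − ord('A') = 0
'6': 0..9 range, 52 + ord('6') − ord('0') = 58
'v': a..z range, 26 + ord('v') − ord('a') = 47
'O': A..Z range, ord('O') − ord('A') = 14
'g': a..z range, 26 + ord('g') − ord('a') = 32
'/': index 63
'9': 0..9 range, 52 + ord('9') − ord('0') = 61

Answer: 20 0 58 47 14 32 63 61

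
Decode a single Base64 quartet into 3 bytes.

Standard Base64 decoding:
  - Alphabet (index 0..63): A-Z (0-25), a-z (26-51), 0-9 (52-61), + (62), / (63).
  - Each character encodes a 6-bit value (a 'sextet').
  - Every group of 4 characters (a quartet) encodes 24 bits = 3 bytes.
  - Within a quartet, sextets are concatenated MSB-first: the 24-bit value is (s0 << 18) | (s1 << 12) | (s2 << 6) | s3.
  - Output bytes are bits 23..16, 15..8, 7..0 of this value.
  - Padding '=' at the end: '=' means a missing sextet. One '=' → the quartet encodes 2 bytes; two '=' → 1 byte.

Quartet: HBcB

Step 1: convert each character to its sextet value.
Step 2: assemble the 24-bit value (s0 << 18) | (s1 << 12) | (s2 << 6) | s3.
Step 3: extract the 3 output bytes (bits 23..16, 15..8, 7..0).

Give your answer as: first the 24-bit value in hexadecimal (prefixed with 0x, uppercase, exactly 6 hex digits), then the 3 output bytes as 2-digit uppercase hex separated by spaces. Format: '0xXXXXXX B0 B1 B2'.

Sextets: H=7, B=1, c=28, B=1
24-bit: (7<<18) | (1<<12) | (28<<6) | 1
      = 0x1C0000 | 0x001000 | 0x000700 | 0x000001
      = 0x1C1701
Bytes: (v>>16)&0xFF=1C, (v>>8)&0xFF=17, v&0xFF=01

Answer: 0x1C1701 1C 17 01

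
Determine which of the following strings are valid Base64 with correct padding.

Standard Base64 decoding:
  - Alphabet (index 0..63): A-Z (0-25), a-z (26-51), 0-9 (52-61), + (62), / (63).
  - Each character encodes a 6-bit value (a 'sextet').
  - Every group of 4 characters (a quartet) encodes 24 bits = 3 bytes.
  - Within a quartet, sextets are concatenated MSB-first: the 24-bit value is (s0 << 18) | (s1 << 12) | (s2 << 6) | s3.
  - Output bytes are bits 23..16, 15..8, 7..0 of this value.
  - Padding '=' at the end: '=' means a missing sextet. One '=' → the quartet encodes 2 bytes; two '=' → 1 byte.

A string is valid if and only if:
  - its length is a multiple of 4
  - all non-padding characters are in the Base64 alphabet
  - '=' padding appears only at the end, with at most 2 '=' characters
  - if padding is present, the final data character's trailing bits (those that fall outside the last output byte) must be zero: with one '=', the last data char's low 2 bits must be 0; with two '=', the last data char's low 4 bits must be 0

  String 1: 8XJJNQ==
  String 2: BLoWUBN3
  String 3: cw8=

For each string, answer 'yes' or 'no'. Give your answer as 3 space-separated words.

Answer: yes yes yes

Derivation:
String 1: '8XJJNQ==' → valid
String 2: 'BLoWUBN3' → valid
String 3: 'cw8=' → valid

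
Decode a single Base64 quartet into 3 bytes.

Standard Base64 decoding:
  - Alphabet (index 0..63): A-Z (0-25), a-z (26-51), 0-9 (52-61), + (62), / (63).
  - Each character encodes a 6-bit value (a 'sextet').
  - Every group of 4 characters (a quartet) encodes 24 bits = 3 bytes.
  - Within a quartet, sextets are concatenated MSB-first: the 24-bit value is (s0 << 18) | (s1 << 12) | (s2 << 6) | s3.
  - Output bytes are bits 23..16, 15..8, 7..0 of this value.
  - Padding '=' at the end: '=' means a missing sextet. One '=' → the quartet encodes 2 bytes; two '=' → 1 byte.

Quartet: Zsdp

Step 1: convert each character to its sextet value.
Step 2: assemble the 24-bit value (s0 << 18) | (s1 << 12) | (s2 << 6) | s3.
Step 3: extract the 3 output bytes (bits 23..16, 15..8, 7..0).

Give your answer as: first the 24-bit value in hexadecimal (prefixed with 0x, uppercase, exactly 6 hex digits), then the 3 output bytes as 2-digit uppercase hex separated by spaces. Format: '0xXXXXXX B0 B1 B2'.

Sextets: Z=25, s=44, d=29, p=41
24-bit: (25<<18) | (44<<12) | (29<<6) | 41
      = 0x640000 | 0x02C000 | 0x000740 | 0x000029
      = 0x66C769
Bytes: (v>>16)&0xFF=66, (v>>8)&0xFF=C7, v&0xFF=69

Answer: 0x66C769 66 C7 69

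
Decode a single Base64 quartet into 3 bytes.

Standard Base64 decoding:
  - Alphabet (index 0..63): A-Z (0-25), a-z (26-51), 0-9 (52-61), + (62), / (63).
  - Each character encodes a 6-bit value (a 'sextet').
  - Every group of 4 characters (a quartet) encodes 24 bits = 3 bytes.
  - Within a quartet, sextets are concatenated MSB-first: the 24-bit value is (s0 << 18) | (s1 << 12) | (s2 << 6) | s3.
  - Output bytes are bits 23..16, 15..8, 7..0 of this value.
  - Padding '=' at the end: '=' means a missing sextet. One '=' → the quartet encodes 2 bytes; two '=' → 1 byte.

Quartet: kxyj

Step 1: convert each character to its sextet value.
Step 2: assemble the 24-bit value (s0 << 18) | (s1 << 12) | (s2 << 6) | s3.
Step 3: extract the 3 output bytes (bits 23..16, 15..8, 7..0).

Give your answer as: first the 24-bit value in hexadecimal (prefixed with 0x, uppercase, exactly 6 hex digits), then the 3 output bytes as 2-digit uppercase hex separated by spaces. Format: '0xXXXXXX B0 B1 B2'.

Answer: 0x931CA3 93 1C A3

Derivation:
Sextets: k=36, x=49, y=50, j=35
24-bit: (36<<18) | (49<<12) | (50<<6) | 35
      = 0x900000 | 0x031000 | 0x000C80 | 0x000023
      = 0x931CA3
Bytes: (v>>16)&0xFF=93, (v>>8)&0xFF=1C, v&0xFF=A3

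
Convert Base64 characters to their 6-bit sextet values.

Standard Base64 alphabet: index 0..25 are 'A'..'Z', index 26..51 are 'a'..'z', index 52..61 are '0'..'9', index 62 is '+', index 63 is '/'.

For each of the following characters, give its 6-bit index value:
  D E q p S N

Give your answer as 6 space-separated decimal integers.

Answer: 3 4 42 41 18 13

Derivation:
'D': A..Z range, ord('D') − ord('A') = 3
'E': A..Z range, ord('E') − ord('A') = 4
'q': a..z range, 26 + ord('q') − ord('a') = 42
'p': a..z range, 26 + ord('p') − ord('a') = 41
'S': A..Z range, ord('S') − ord('A') = 18
'N': A..Z range, ord('N') − ord('A') = 13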